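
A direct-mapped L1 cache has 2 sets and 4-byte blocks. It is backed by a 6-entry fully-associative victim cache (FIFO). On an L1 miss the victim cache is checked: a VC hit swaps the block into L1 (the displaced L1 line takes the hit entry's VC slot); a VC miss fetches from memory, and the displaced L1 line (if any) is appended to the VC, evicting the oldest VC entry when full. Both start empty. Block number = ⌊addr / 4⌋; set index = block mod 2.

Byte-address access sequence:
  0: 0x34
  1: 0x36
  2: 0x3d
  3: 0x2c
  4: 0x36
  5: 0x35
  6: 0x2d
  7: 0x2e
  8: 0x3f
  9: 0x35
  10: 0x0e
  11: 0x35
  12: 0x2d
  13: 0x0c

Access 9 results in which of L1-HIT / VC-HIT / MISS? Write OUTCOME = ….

#0 0x34→b13/s1 MISS; vc=[]
#1 0x36→b13/s1 L1-HIT; vc=[]
#2 0x3d→b15/s1 MISS; vc=[13]
#3 0x2c→b11/s1 MISS; vc=[13,15]
#4 0x36→b13/s1 VC-HIT; vc=[11,15]
#5 0x35→b13/s1 L1-HIT; vc=[11,15]
#6 0x2d→b11/s1 VC-HIT; vc=[13,15]
#7 0x2e→b11/s1 L1-HIT; vc=[13,15]
#8 0x3f→b15/s1 VC-HIT; vc=[13,11]
#9 0x35→b13/s1 VC-HIT; vc=[15,11]
#10 0xe→b3/s1 MISS; vc=[15,11,13]
#11 0x35→b13/s1 VC-HIT; vc=[15,11,3]
#12 0x2d→b11/s1 VC-HIT; vc=[15,13,3]
#13 0xc→b3/s1 VC-HIT; vc=[15,13,11]

OUTCOME = VC-HIT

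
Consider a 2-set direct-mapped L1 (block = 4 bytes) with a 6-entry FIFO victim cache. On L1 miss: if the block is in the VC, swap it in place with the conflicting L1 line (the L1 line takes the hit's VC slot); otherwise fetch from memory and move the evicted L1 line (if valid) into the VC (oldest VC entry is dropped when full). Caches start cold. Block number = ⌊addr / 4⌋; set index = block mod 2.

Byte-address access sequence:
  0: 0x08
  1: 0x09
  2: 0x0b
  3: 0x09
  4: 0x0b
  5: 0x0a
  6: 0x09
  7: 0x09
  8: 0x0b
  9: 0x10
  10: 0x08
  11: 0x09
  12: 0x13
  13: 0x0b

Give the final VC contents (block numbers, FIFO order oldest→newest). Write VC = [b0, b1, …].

  [0] addr=0x8 blk=2 s=0: MISS | VC []
  [1] addr=0x9 blk=2 s=0: L1-HIT | VC []
  [2] addr=0xb blk=2 s=0: L1-HIT | VC []
  [3] addr=0x9 blk=2 s=0: L1-HIT | VC []
  [4] addr=0xb blk=2 s=0: L1-HIT | VC []
  [5] addr=0xa blk=2 s=0: L1-HIT | VC []
  [6] addr=0x9 blk=2 s=0: L1-HIT | VC []
  [7] addr=0x9 blk=2 s=0: L1-HIT | VC []
  [8] addr=0xb blk=2 s=0: L1-HIT | VC []
  [9] addr=0x10 blk=4 s=0: MISS | VC [2]
  [10] addr=0x8 blk=2 s=0: VC-HIT | VC [4]
  [11] addr=0x9 blk=2 s=0: L1-HIT | VC [4]
  [12] addr=0x13 blk=4 s=0: VC-HIT | VC [2]
  [13] addr=0xb blk=2 s=0: VC-HIT | VC [4]

VC = [4]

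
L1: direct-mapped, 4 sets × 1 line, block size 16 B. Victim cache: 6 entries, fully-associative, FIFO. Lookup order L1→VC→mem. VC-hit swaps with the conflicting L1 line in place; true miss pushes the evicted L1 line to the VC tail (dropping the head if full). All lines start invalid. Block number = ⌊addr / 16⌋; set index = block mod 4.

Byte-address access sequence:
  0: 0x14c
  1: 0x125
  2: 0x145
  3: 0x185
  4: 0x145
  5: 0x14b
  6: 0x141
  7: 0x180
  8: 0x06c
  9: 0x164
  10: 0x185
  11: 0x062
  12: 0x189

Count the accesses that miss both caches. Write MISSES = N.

  [0] addr=0x14c blk=20 s=0: MISS | VC []
  [1] addr=0x125 blk=18 s=2: MISS | VC []
  [2] addr=0x145 blk=20 s=0: L1-HIT | VC []
  [3] addr=0x185 blk=24 s=0: MISS | VC [20]
  [4] addr=0x145 blk=20 s=0: VC-HIT | VC [24]
  [5] addr=0x14b blk=20 s=0: L1-HIT | VC [24]
  [6] addr=0x141 blk=20 s=0: L1-HIT | VC [24]
  [7] addr=0x180 blk=24 s=0: VC-HIT | VC [20]
  [8] addr=0x6c blk=6 s=2: MISS | VC [20, 18]
  [9] addr=0x164 blk=22 s=2: MISS | VC [20, 18, 6]
  [10] addr=0x185 blk=24 s=0: L1-HIT | VC [20, 18, 6]
  [11] addr=0x62 blk=6 s=2: VC-HIT | VC [20, 18, 22]
  [12] addr=0x189 blk=24 s=0: L1-HIT | VC [20, 18, 22]

MISSES = 5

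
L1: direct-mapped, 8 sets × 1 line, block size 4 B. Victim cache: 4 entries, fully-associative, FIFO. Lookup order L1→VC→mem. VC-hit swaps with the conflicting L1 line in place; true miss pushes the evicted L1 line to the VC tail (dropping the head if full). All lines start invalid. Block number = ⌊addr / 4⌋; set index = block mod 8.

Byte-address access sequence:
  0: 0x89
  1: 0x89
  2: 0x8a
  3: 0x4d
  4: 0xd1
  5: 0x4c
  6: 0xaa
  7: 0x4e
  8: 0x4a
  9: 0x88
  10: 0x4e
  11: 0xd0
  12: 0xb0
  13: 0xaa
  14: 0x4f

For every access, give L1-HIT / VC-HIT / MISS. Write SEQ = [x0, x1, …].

0: 0x89 (blk 34, set 2) → MISS  vc=[]
1: 0x89 (blk 34, set 2) → L1-HIT  vc=[]
2: 0x8a (blk 34, set 2) → L1-HIT  vc=[]
3: 0x4d (blk 19, set 3) → MISS  vc=[]
4: 0xd1 (blk 52, set 4) → MISS  vc=[]
5: 0x4c (blk 19, set 3) → L1-HIT  vc=[]
6: 0xaa (blk 42, set 2) → MISS  vc=[34]
7: 0x4e (blk 19, set 3) → L1-HIT  vc=[34]
8: 0x4a (blk 18, set 2) → MISS  vc=[34, 42]
9: 0x88 (blk 34, set 2) → VC-HIT  vc=[18, 42]
10: 0x4e (blk 19, set 3) → L1-HIT  vc=[18, 42]
11: 0xd0 (blk 52, set 4) → L1-HIT  vc=[18, 42]
12: 0xb0 (blk 44, set 4) → MISS  vc=[18, 42, 52]
13: 0xaa (blk 42, set 2) → VC-HIT  vc=[18, 34, 52]
14: 0x4f (blk 19, set 3) → L1-HIT  vc=[18, 34, 52]

SEQ = [MISS, L1-HIT, L1-HIT, MISS, MISS, L1-HIT, MISS, L1-HIT, MISS, VC-HIT, L1-HIT, L1-HIT, MISS, VC-HIT, L1-HIT]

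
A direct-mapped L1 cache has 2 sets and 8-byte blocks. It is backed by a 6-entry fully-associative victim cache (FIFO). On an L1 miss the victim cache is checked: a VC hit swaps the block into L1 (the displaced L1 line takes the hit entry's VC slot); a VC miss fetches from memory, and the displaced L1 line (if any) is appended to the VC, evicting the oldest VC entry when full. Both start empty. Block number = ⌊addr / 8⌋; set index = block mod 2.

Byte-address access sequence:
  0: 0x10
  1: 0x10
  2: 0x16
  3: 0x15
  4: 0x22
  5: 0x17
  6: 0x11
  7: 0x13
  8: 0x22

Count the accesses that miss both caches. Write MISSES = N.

MISSES = 2

  [0] addr=0x10 blk=2 s=0: MISS | VC []
  [1] addr=0x10 blk=2 s=0: L1-HIT | VC []
  [2] addr=0x16 blk=2 s=0: L1-HIT | VC []
  [3] addr=0x15 blk=2 s=0: L1-HIT | VC []
  [4] addr=0x22 blk=4 s=0: MISS | VC [2]
  [5] addr=0x17 blk=2 s=0: VC-HIT | VC [4]
  [6] addr=0x11 blk=2 s=0: L1-HIT | VC [4]
  [7] addr=0x13 blk=2 s=0: L1-HIT | VC [4]
  [8] addr=0x22 blk=4 s=0: VC-HIT | VC [2]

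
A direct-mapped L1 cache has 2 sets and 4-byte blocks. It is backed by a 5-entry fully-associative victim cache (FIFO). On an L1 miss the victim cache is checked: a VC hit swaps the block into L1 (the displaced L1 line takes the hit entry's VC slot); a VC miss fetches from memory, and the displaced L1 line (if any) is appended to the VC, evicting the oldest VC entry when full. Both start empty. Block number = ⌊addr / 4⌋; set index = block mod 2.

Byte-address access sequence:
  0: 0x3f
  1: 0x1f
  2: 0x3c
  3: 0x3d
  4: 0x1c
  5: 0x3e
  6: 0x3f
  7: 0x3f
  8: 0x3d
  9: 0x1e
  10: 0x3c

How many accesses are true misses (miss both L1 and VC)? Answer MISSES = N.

MISSES = 2

  [0] addr=0x3f blk=15 s=1: MISS | VC []
  [1] addr=0x1f blk=7 s=1: MISS | VC [15]
  [2] addr=0x3c blk=15 s=1: VC-HIT | VC [7]
  [3] addr=0x3d blk=15 s=1: L1-HIT | VC [7]
  [4] addr=0x1c blk=7 s=1: VC-HIT | VC [15]
  [5] addr=0x3e blk=15 s=1: VC-HIT | VC [7]
  [6] addr=0x3f blk=15 s=1: L1-HIT | VC [7]
  [7] addr=0x3f blk=15 s=1: L1-HIT | VC [7]
  [8] addr=0x3d blk=15 s=1: L1-HIT | VC [7]
  [9] addr=0x1e blk=7 s=1: VC-HIT | VC [15]
  [10] addr=0x3c blk=15 s=1: VC-HIT | VC [7]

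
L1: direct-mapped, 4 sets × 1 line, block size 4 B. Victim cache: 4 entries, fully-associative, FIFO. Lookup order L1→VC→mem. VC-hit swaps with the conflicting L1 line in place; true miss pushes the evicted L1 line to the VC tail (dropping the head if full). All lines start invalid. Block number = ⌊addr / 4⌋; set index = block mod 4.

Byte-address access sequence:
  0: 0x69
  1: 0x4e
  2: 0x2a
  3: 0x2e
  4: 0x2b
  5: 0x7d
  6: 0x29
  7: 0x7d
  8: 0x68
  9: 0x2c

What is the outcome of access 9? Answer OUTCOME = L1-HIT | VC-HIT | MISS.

OUTCOME = VC-HIT

#0 0x69→b26/s2 MISS; vc=[]
#1 0x4e→b19/s3 MISS; vc=[]
#2 0x2a→b10/s2 MISS; vc=[26]
#3 0x2e→b11/s3 MISS; vc=[26,19]
#4 0x2b→b10/s2 L1-HIT; vc=[26,19]
#5 0x7d→b31/s3 MISS; vc=[26,19,11]
#6 0x29→b10/s2 L1-HIT; vc=[26,19,11]
#7 0x7d→b31/s3 L1-HIT; vc=[26,19,11]
#8 0x68→b26/s2 VC-HIT; vc=[10,19,11]
#9 0x2c→b11/s3 VC-HIT; vc=[10,19,31]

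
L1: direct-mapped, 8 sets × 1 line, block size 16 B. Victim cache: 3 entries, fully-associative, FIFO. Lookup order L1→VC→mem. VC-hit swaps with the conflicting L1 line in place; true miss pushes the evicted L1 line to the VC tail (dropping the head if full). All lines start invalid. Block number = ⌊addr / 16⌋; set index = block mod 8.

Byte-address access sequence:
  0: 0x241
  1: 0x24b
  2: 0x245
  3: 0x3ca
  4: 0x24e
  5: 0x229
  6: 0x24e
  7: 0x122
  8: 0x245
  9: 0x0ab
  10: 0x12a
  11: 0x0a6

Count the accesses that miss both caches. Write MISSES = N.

  [0] addr=0x241 blk=36 s=4: MISS | VC []
  [1] addr=0x24b blk=36 s=4: L1-HIT | VC []
  [2] addr=0x245 blk=36 s=4: L1-HIT | VC []
  [3] addr=0x3ca blk=60 s=4: MISS | VC [36]
  [4] addr=0x24e blk=36 s=4: VC-HIT | VC [60]
  [5] addr=0x229 blk=34 s=2: MISS | VC [60]
  [6] addr=0x24e blk=36 s=4: L1-HIT | VC [60]
  [7] addr=0x122 blk=18 s=2: MISS | VC [60, 34]
  [8] addr=0x245 blk=36 s=4: L1-HIT | VC [60, 34]
  [9] addr=0xab blk=10 s=2: MISS | VC [60, 34, 18]
  [10] addr=0x12a blk=18 s=2: VC-HIT | VC [60, 34, 10]
  [11] addr=0xa6 blk=10 s=2: VC-HIT | VC [60, 34, 18]

MISSES = 5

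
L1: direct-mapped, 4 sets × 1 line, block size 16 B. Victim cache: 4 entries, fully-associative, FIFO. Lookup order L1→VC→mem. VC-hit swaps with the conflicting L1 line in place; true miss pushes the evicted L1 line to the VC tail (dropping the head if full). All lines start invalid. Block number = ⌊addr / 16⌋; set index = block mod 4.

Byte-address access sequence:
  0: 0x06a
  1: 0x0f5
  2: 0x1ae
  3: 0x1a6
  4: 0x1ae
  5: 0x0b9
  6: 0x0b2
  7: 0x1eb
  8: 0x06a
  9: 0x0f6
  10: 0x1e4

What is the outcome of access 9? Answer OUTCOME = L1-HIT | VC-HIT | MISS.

  [0] addr=0x6a blk=6 s=2: MISS | VC []
  [1] addr=0xf5 blk=15 s=3: MISS | VC []
  [2] addr=0x1ae blk=26 s=2: MISS | VC [6]
  [3] addr=0x1a6 blk=26 s=2: L1-HIT | VC [6]
  [4] addr=0x1ae blk=26 s=2: L1-HIT | VC [6]
  [5] addr=0xb9 blk=11 s=3: MISS | VC [6, 15]
  [6] addr=0xb2 blk=11 s=3: L1-HIT | VC [6, 15]
  [7] addr=0x1eb blk=30 s=2: MISS | VC [6, 15, 26]
  [8] addr=0x6a blk=6 s=2: VC-HIT | VC [30, 15, 26]
  [9] addr=0xf6 blk=15 s=3: VC-HIT | VC [30, 11, 26]
  [10] addr=0x1e4 blk=30 s=2: VC-HIT | VC [6, 11, 26]

OUTCOME = VC-HIT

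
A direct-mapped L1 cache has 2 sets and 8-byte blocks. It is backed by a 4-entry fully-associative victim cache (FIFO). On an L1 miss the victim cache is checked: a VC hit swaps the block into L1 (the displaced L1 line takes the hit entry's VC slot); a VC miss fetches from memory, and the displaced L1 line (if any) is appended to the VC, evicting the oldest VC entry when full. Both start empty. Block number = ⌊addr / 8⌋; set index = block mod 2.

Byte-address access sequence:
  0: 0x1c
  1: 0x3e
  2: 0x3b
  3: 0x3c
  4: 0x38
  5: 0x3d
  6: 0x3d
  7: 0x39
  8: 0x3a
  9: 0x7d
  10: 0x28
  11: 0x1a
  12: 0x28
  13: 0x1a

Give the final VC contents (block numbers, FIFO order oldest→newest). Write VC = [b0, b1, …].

VC = [5, 7, 15]

0: 0x1c (blk 3, set 1) → MISS  vc=[]
1: 0x3e (blk 7, set 1) → MISS  vc=[3]
2: 0x3b (blk 7, set 1) → L1-HIT  vc=[3]
3: 0x3c (blk 7, set 1) → L1-HIT  vc=[3]
4: 0x38 (blk 7, set 1) → L1-HIT  vc=[3]
5: 0x3d (blk 7, set 1) → L1-HIT  vc=[3]
6: 0x3d (blk 7, set 1) → L1-HIT  vc=[3]
7: 0x39 (blk 7, set 1) → L1-HIT  vc=[3]
8: 0x3a (blk 7, set 1) → L1-HIT  vc=[3]
9: 0x7d (blk 15, set 1) → MISS  vc=[3, 7]
10: 0x28 (blk 5, set 1) → MISS  vc=[3, 7, 15]
11: 0x1a (blk 3, set 1) → VC-HIT  vc=[5, 7, 15]
12: 0x28 (blk 5, set 1) → VC-HIT  vc=[3, 7, 15]
13: 0x1a (blk 3, set 1) → VC-HIT  vc=[5, 7, 15]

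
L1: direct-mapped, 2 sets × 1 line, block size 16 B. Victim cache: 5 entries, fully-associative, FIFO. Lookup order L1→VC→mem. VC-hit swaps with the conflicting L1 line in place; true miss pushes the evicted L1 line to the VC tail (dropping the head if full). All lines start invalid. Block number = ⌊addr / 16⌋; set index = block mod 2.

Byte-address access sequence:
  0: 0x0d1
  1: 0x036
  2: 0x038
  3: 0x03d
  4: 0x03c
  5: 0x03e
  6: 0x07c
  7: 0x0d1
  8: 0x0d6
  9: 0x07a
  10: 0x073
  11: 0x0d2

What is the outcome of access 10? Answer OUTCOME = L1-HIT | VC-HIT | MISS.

  [0] addr=0xd1 blk=13 s=1: MISS | VC []
  [1] addr=0x36 blk=3 s=1: MISS | VC [13]
  [2] addr=0x38 blk=3 s=1: L1-HIT | VC [13]
  [3] addr=0x3d blk=3 s=1: L1-HIT | VC [13]
  [4] addr=0x3c blk=3 s=1: L1-HIT | VC [13]
  [5] addr=0x3e blk=3 s=1: L1-HIT | VC [13]
  [6] addr=0x7c blk=7 s=1: MISS | VC [13, 3]
  [7] addr=0xd1 blk=13 s=1: VC-HIT | VC [7, 3]
  [8] addr=0xd6 blk=13 s=1: L1-HIT | VC [7, 3]
  [9] addr=0x7a blk=7 s=1: VC-HIT | VC [13, 3]
  [10] addr=0x73 blk=7 s=1: L1-HIT | VC [13, 3]
  [11] addr=0xd2 blk=13 s=1: VC-HIT | VC [7, 3]

OUTCOME = L1-HIT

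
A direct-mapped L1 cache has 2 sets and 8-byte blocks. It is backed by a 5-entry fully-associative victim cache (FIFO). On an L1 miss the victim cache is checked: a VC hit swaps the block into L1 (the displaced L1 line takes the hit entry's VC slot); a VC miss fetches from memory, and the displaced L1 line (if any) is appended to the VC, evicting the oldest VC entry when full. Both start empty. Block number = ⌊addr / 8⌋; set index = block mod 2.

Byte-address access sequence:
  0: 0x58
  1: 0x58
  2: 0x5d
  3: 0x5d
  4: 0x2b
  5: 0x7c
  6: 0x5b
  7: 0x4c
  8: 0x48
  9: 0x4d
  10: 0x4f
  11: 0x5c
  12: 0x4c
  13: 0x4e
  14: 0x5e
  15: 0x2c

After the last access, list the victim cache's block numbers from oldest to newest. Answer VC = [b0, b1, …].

VC = [15, 11, 9]

0: 0x58 (blk 11, set 1) → MISS  vc=[]
1: 0x58 (blk 11, set 1) → L1-HIT  vc=[]
2: 0x5d (blk 11, set 1) → L1-HIT  vc=[]
3: 0x5d (blk 11, set 1) → L1-HIT  vc=[]
4: 0x2b (blk 5, set 1) → MISS  vc=[11]
5: 0x7c (blk 15, set 1) → MISS  vc=[11, 5]
6: 0x5b (blk 11, set 1) → VC-HIT  vc=[15, 5]
7: 0x4c (blk 9, set 1) → MISS  vc=[15, 5, 11]
8: 0x48 (blk 9, set 1) → L1-HIT  vc=[15, 5, 11]
9: 0x4d (blk 9, set 1) → L1-HIT  vc=[15, 5, 11]
10: 0x4f (blk 9, set 1) → L1-HIT  vc=[15, 5, 11]
11: 0x5c (blk 11, set 1) → VC-HIT  vc=[15, 5, 9]
12: 0x4c (blk 9, set 1) → VC-HIT  vc=[15, 5, 11]
13: 0x4e (blk 9, set 1) → L1-HIT  vc=[15, 5, 11]
14: 0x5e (blk 11, set 1) → VC-HIT  vc=[15, 5, 9]
15: 0x2c (blk 5, set 1) → VC-HIT  vc=[15, 11, 9]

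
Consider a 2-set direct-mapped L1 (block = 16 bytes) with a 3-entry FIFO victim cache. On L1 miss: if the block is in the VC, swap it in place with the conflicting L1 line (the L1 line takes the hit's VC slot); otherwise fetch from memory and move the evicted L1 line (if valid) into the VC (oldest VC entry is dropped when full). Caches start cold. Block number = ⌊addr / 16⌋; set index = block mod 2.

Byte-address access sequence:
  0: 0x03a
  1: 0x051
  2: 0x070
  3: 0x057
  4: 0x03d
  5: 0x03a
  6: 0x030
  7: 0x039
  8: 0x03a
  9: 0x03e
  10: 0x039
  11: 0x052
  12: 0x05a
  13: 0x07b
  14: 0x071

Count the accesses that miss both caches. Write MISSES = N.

MISSES = 3

#0 0x3a→b3/s1 MISS; vc=[]
#1 0x51→b5/s1 MISS; vc=[3]
#2 0x70→b7/s1 MISS; vc=[3,5]
#3 0x57→b5/s1 VC-HIT; vc=[3,7]
#4 0x3d→b3/s1 VC-HIT; vc=[5,7]
#5 0x3a→b3/s1 L1-HIT; vc=[5,7]
#6 0x30→b3/s1 L1-HIT; vc=[5,7]
#7 0x39→b3/s1 L1-HIT; vc=[5,7]
#8 0x3a→b3/s1 L1-HIT; vc=[5,7]
#9 0x3e→b3/s1 L1-HIT; vc=[5,7]
#10 0x39→b3/s1 L1-HIT; vc=[5,7]
#11 0x52→b5/s1 VC-HIT; vc=[3,7]
#12 0x5a→b5/s1 L1-HIT; vc=[3,7]
#13 0x7b→b7/s1 VC-HIT; vc=[3,5]
#14 0x71→b7/s1 L1-HIT; vc=[3,5]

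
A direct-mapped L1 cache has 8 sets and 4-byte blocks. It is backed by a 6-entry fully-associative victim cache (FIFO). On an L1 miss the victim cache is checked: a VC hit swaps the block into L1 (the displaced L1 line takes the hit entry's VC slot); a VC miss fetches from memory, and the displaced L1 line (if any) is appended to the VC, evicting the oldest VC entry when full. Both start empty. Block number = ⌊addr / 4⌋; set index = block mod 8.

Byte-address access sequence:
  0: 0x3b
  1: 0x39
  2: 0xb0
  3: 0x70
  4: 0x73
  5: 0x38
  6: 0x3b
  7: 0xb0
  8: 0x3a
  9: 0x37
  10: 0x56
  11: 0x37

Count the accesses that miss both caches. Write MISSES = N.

MISSES = 5

  [0] addr=0x3b blk=14 s=6: MISS | VC []
  [1] addr=0x39 blk=14 s=6: L1-HIT | VC []
  [2] addr=0xb0 blk=44 s=4: MISS | VC []
  [3] addr=0x70 blk=28 s=4: MISS | VC [44]
  [4] addr=0x73 blk=28 s=4: L1-HIT | VC [44]
  [5] addr=0x38 blk=14 s=6: L1-HIT | VC [44]
  [6] addr=0x3b blk=14 s=6: L1-HIT | VC [44]
  [7] addr=0xb0 blk=44 s=4: VC-HIT | VC [28]
  [8] addr=0x3a blk=14 s=6: L1-HIT | VC [28]
  [9] addr=0x37 blk=13 s=5: MISS | VC [28]
  [10] addr=0x56 blk=21 s=5: MISS | VC [28, 13]
  [11] addr=0x37 blk=13 s=5: VC-HIT | VC [28, 21]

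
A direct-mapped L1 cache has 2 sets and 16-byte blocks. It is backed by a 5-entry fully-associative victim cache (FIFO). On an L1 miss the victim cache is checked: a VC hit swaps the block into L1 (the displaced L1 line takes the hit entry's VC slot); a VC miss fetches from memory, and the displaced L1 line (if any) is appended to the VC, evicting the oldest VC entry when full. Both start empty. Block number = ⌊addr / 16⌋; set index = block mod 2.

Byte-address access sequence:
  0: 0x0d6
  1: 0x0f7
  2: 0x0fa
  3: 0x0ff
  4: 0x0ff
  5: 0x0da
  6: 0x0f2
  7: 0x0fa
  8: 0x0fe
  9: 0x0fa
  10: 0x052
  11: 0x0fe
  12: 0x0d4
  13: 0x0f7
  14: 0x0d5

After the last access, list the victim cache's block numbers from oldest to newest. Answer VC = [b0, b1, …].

VC = [15, 5]

0: 0xd6 (blk 13, set 1) → MISS  vc=[]
1: 0xf7 (blk 15, set 1) → MISS  vc=[13]
2: 0xfa (blk 15, set 1) → L1-HIT  vc=[13]
3: 0xff (blk 15, set 1) → L1-HIT  vc=[13]
4: 0xff (blk 15, set 1) → L1-HIT  vc=[13]
5: 0xda (blk 13, set 1) → VC-HIT  vc=[15]
6: 0xf2 (blk 15, set 1) → VC-HIT  vc=[13]
7: 0xfa (blk 15, set 1) → L1-HIT  vc=[13]
8: 0xfe (blk 15, set 1) → L1-HIT  vc=[13]
9: 0xfa (blk 15, set 1) → L1-HIT  vc=[13]
10: 0x52 (blk 5, set 1) → MISS  vc=[13, 15]
11: 0xfe (blk 15, set 1) → VC-HIT  vc=[13, 5]
12: 0xd4 (blk 13, set 1) → VC-HIT  vc=[15, 5]
13: 0xf7 (blk 15, set 1) → VC-HIT  vc=[13, 5]
14: 0xd5 (blk 13, set 1) → VC-HIT  vc=[15, 5]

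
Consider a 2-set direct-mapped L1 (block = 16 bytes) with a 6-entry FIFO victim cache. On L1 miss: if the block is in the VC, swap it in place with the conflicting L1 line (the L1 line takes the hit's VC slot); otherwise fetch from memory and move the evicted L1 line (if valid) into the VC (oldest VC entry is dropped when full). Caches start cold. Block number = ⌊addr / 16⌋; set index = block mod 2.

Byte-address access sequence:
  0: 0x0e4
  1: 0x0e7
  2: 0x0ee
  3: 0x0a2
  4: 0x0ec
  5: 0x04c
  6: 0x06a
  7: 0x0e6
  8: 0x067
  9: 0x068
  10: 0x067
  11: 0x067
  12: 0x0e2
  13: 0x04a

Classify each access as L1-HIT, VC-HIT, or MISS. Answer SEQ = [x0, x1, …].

SEQ = [MISS, L1-HIT, L1-HIT, MISS, VC-HIT, MISS, MISS, VC-HIT, VC-HIT, L1-HIT, L1-HIT, L1-HIT, VC-HIT, VC-HIT]

0: 0xe4 (blk 14, set 0) → MISS  vc=[]
1: 0xe7 (blk 14, set 0) → L1-HIT  vc=[]
2: 0xee (blk 14, set 0) → L1-HIT  vc=[]
3: 0xa2 (blk 10, set 0) → MISS  vc=[14]
4: 0xec (blk 14, set 0) → VC-HIT  vc=[10]
5: 0x4c (blk 4, set 0) → MISS  vc=[10, 14]
6: 0x6a (blk 6, set 0) → MISS  vc=[10, 14, 4]
7: 0xe6 (blk 14, set 0) → VC-HIT  vc=[10, 6, 4]
8: 0x67 (blk 6, set 0) → VC-HIT  vc=[10, 14, 4]
9: 0x68 (blk 6, set 0) → L1-HIT  vc=[10, 14, 4]
10: 0x67 (blk 6, set 0) → L1-HIT  vc=[10, 14, 4]
11: 0x67 (blk 6, set 0) → L1-HIT  vc=[10, 14, 4]
12: 0xe2 (blk 14, set 0) → VC-HIT  vc=[10, 6, 4]
13: 0x4a (blk 4, set 0) → VC-HIT  vc=[10, 6, 14]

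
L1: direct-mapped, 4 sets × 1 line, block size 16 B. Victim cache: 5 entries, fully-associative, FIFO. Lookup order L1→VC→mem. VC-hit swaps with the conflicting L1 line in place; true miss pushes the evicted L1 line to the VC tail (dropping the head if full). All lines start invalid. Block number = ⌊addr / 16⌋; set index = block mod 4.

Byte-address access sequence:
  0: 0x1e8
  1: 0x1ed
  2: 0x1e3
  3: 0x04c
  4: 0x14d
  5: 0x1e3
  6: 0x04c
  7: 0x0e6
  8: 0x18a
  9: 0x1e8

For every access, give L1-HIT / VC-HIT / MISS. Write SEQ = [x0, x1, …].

0: 0x1e8 (blk 30, set 2) → MISS  vc=[]
1: 0x1ed (blk 30, set 2) → L1-HIT  vc=[]
2: 0x1e3 (blk 30, set 2) → L1-HIT  vc=[]
3: 0x4c (blk 4, set 0) → MISS  vc=[]
4: 0x14d (blk 20, set 0) → MISS  vc=[4]
5: 0x1e3 (blk 30, set 2) → L1-HIT  vc=[4]
6: 0x4c (blk 4, set 0) → VC-HIT  vc=[20]
7: 0xe6 (blk 14, set 2) → MISS  vc=[20, 30]
8: 0x18a (blk 24, set 0) → MISS  vc=[20, 30, 4]
9: 0x1e8 (blk 30, set 2) → VC-HIT  vc=[20, 14, 4]

SEQ = [MISS, L1-HIT, L1-HIT, MISS, MISS, L1-HIT, VC-HIT, MISS, MISS, VC-HIT]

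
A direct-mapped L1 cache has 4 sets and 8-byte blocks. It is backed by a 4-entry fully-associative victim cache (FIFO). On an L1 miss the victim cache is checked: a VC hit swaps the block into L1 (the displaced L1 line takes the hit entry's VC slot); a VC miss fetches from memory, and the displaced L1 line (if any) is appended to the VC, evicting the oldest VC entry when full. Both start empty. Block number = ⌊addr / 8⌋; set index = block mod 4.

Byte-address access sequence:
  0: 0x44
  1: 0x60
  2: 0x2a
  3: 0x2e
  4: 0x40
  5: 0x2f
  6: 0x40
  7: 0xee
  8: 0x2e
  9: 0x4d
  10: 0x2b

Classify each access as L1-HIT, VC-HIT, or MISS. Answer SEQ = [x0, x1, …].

  [0] addr=0x44 blk=8 s=0: MISS | VC []
  [1] addr=0x60 blk=12 s=0: MISS | VC [8]
  [2] addr=0x2a blk=5 s=1: MISS | VC [8]
  [3] addr=0x2e blk=5 s=1: L1-HIT | VC [8]
  [4] addr=0x40 blk=8 s=0: VC-HIT | VC [12]
  [5] addr=0x2f blk=5 s=1: L1-HIT | VC [12]
  [6] addr=0x40 blk=8 s=0: L1-HIT | VC [12]
  [7] addr=0xee blk=29 s=1: MISS | VC [12, 5]
  [8] addr=0x2e blk=5 s=1: VC-HIT | VC [12, 29]
  [9] addr=0x4d blk=9 s=1: MISS | VC [12, 29, 5]
  [10] addr=0x2b blk=5 s=1: VC-HIT | VC [12, 29, 9]

SEQ = [MISS, MISS, MISS, L1-HIT, VC-HIT, L1-HIT, L1-HIT, MISS, VC-HIT, MISS, VC-HIT]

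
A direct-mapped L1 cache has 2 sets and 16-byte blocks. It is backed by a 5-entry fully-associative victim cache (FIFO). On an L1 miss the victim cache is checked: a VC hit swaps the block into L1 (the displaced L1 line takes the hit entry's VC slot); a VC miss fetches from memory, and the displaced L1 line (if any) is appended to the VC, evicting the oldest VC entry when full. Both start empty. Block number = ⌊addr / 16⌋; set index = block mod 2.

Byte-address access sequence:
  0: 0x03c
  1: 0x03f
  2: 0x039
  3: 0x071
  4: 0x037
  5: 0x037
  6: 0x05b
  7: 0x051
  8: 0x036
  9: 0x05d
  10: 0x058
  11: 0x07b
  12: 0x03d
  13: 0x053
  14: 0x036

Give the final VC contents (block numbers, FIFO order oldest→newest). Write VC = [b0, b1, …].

0: 0x3c (blk 3, set 1) → MISS  vc=[]
1: 0x3f (blk 3, set 1) → L1-HIT  vc=[]
2: 0x39 (blk 3, set 1) → L1-HIT  vc=[]
3: 0x71 (blk 7, set 1) → MISS  vc=[3]
4: 0x37 (blk 3, set 1) → VC-HIT  vc=[7]
5: 0x37 (blk 3, set 1) → L1-HIT  vc=[7]
6: 0x5b (blk 5, set 1) → MISS  vc=[7, 3]
7: 0x51 (blk 5, set 1) → L1-HIT  vc=[7, 3]
8: 0x36 (blk 3, set 1) → VC-HIT  vc=[7, 5]
9: 0x5d (blk 5, set 1) → VC-HIT  vc=[7, 3]
10: 0x58 (blk 5, set 1) → L1-HIT  vc=[7, 3]
11: 0x7b (blk 7, set 1) → VC-HIT  vc=[5, 3]
12: 0x3d (blk 3, set 1) → VC-HIT  vc=[5, 7]
13: 0x53 (blk 5, set 1) → VC-HIT  vc=[3, 7]
14: 0x36 (blk 3, set 1) → VC-HIT  vc=[5, 7]

VC = [5, 7]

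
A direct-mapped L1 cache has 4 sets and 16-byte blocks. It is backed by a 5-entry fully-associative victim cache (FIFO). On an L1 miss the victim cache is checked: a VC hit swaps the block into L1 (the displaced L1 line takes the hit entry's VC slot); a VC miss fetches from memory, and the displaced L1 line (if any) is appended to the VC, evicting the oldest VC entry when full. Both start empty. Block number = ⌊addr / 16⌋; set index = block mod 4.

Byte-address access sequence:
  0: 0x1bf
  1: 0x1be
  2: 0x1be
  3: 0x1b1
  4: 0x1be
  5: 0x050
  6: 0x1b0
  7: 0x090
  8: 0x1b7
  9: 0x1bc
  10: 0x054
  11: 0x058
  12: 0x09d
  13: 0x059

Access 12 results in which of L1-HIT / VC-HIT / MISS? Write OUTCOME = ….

OUTCOME = VC-HIT

0: 0x1bf (blk 27, set 3) → MISS  vc=[]
1: 0x1be (blk 27, set 3) → L1-HIT  vc=[]
2: 0x1be (blk 27, set 3) → L1-HIT  vc=[]
3: 0x1b1 (blk 27, set 3) → L1-HIT  vc=[]
4: 0x1be (blk 27, set 3) → L1-HIT  vc=[]
5: 0x50 (blk 5, set 1) → MISS  vc=[]
6: 0x1b0 (blk 27, set 3) → L1-HIT  vc=[]
7: 0x90 (blk 9, set 1) → MISS  vc=[5]
8: 0x1b7 (blk 27, set 3) → L1-HIT  vc=[5]
9: 0x1bc (blk 27, set 3) → L1-HIT  vc=[5]
10: 0x54 (blk 5, set 1) → VC-HIT  vc=[9]
11: 0x58 (blk 5, set 1) → L1-HIT  vc=[9]
12: 0x9d (blk 9, set 1) → VC-HIT  vc=[5]
13: 0x59 (blk 5, set 1) → VC-HIT  vc=[9]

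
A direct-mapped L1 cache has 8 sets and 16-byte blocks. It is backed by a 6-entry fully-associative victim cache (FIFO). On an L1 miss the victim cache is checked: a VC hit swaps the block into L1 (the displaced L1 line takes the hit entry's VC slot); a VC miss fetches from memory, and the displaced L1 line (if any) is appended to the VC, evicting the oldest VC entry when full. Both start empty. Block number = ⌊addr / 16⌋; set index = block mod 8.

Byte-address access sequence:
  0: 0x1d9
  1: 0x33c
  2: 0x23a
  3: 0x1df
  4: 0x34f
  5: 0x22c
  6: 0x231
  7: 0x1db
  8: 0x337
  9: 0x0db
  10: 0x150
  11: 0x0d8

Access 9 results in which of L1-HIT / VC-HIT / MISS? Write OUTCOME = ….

#0 0x1d9→b29/s5 MISS; vc=[]
#1 0x33c→b51/s3 MISS; vc=[]
#2 0x23a→b35/s3 MISS; vc=[51]
#3 0x1df→b29/s5 L1-HIT; vc=[51]
#4 0x34f→b52/s4 MISS; vc=[51]
#5 0x22c→b34/s2 MISS; vc=[51]
#6 0x231→b35/s3 L1-HIT; vc=[51]
#7 0x1db→b29/s5 L1-HIT; vc=[51]
#8 0x337→b51/s3 VC-HIT; vc=[35]
#9 0xdb→b13/s5 MISS; vc=[35,29]
#10 0x150→b21/s5 MISS; vc=[35,29,13]
#11 0xd8→b13/s5 VC-HIT; vc=[35,29,21]

OUTCOME = MISS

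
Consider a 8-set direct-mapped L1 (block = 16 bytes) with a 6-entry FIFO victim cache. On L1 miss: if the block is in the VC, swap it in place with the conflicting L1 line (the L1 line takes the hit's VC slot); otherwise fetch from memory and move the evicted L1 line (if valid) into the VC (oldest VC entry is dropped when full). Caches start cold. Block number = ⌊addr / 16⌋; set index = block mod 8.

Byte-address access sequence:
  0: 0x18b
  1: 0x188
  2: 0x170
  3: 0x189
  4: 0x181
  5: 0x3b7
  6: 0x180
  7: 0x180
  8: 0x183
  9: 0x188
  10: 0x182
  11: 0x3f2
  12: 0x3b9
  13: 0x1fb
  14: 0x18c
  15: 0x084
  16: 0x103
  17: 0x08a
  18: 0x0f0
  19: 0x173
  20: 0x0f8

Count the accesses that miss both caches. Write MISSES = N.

MISSES = 8

0: 0x18b (blk 24, set 0) → MISS  vc=[]
1: 0x188 (blk 24, set 0) → L1-HIT  vc=[]
2: 0x170 (blk 23, set 7) → MISS  vc=[]
3: 0x189 (blk 24, set 0) → L1-HIT  vc=[]
4: 0x181 (blk 24, set 0) → L1-HIT  vc=[]
5: 0x3b7 (blk 59, set 3) → MISS  vc=[]
6: 0x180 (blk 24, set 0) → L1-HIT  vc=[]
7: 0x180 (blk 24, set 0) → L1-HIT  vc=[]
8: 0x183 (blk 24, set 0) → L1-HIT  vc=[]
9: 0x188 (blk 24, set 0) → L1-HIT  vc=[]
10: 0x182 (blk 24, set 0) → L1-HIT  vc=[]
11: 0x3f2 (blk 63, set 7) → MISS  vc=[23]
12: 0x3b9 (blk 59, set 3) → L1-HIT  vc=[23]
13: 0x1fb (blk 31, set 7) → MISS  vc=[23, 63]
14: 0x18c (blk 24, set 0) → L1-HIT  vc=[23, 63]
15: 0x84 (blk 8, set 0) → MISS  vc=[23, 63, 24]
16: 0x103 (blk 16, set 0) → MISS  vc=[23, 63, 24, 8]
17: 0x8a (blk 8, set 0) → VC-HIT  vc=[23, 63, 24, 16]
18: 0xf0 (blk 15, set 7) → MISS  vc=[23, 63, 24, 16, 31]
19: 0x173 (blk 23, set 7) → VC-HIT  vc=[15, 63, 24, 16, 31]
20: 0xf8 (blk 15, set 7) → VC-HIT  vc=[23, 63, 24, 16, 31]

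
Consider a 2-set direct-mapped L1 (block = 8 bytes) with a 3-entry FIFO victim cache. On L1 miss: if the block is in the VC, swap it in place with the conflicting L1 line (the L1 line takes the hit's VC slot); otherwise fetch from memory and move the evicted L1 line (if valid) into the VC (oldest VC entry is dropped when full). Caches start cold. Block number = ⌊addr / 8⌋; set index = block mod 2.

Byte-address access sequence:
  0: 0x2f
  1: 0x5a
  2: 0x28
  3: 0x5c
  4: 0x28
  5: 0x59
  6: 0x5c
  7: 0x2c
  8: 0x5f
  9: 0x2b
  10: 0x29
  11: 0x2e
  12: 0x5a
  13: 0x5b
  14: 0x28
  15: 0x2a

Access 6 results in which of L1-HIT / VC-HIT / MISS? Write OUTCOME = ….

OUTCOME = L1-HIT

0: 0x2f (blk 5, set 1) → MISS  vc=[]
1: 0x5a (blk 11, set 1) → MISS  vc=[5]
2: 0x28 (blk 5, set 1) → VC-HIT  vc=[11]
3: 0x5c (blk 11, set 1) → VC-HIT  vc=[5]
4: 0x28 (blk 5, set 1) → VC-HIT  vc=[11]
5: 0x59 (blk 11, set 1) → VC-HIT  vc=[5]
6: 0x5c (blk 11, set 1) → L1-HIT  vc=[5]
7: 0x2c (blk 5, set 1) → VC-HIT  vc=[11]
8: 0x5f (blk 11, set 1) → VC-HIT  vc=[5]
9: 0x2b (blk 5, set 1) → VC-HIT  vc=[11]
10: 0x29 (blk 5, set 1) → L1-HIT  vc=[11]
11: 0x2e (blk 5, set 1) → L1-HIT  vc=[11]
12: 0x5a (blk 11, set 1) → VC-HIT  vc=[5]
13: 0x5b (blk 11, set 1) → L1-HIT  vc=[5]
14: 0x28 (blk 5, set 1) → VC-HIT  vc=[11]
15: 0x2a (blk 5, set 1) → L1-HIT  vc=[11]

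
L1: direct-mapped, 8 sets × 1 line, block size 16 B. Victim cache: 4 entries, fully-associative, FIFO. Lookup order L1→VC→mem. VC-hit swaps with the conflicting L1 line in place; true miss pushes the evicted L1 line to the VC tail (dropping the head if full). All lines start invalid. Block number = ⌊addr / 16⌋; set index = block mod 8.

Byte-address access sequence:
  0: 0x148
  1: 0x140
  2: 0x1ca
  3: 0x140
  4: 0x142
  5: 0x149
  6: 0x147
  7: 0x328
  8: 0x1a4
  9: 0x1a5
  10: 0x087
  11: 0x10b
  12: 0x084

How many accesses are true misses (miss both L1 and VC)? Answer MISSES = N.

#0 0x148→b20/s4 MISS; vc=[]
#1 0x140→b20/s4 L1-HIT; vc=[]
#2 0x1ca→b28/s4 MISS; vc=[20]
#3 0x140→b20/s4 VC-HIT; vc=[28]
#4 0x142→b20/s4 L1-HIT; vc=[28]
#5 0x149→b20/s4 L1-HIT; vc=[28]
#6 0x147→b20/s4 L1-HIT; vc=[28]
#7 0x328→b50/s2 MISS; vc=[28]
#8 0x1a4→b26/s2 MISS; vc=[28,50]
#9 0x1a5→b26/s2 L1-HIT; vc=[28,50]
#10 0x87→b8/s0 MISS; vc=[28,50]
#11 0x10b→b16/s0 MISS; vc=[28,50,8]
#12 0x84→b8/s0 VC-HIT; vc=[28,50,16]

MISSES = 6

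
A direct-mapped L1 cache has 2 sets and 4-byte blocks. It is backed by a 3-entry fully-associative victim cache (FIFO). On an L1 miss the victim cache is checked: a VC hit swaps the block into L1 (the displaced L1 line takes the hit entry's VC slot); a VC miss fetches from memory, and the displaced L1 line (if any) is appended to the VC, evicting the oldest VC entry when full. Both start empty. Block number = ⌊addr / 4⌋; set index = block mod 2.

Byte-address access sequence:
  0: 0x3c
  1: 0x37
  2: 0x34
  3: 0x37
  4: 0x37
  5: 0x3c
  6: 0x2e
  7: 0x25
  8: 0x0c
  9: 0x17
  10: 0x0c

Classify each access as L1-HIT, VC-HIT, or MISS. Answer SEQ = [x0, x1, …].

  [0] addr=0x3c blk=15 s=1: MISS | VC []
  [1] addr=0x37 blk=13 s=1: MISS | VC [15]
  [2] addr=0x34 blk=13 s=1: L1-HIT | VC [15]
  [3] addr=0x37 blk=13 s=1: L1-HIT | VC [15]
  [4] addr=0x37 blk=13 s=1: L1-HIT | VC [15]
  [5] addr=0x3c blk=15 s=1: VC-HIT | VC [13]
  [6] addr=0x2e blk=11 s=1: MISS | VC [13, 15]
  [7] addr=0x25 blk=9 s=1: MISS | VC [13, 15, 11]
  [8] addr=0xc blk=3 s=1: MISS | VC [15, 11, 9]
  [9] addr=0x17 blk=5 s=1: MISS | VC [11, 9, 3]
  [10] addr=0xc blk=3 s=1: VC-HIT | VC [11, 9, 5]

SEQ = [MISS, MISS, L1-HIT, L1-HIT, L1-HIT, VC-HIT, MISS, MISS, MISS, MISS, VC-HIT]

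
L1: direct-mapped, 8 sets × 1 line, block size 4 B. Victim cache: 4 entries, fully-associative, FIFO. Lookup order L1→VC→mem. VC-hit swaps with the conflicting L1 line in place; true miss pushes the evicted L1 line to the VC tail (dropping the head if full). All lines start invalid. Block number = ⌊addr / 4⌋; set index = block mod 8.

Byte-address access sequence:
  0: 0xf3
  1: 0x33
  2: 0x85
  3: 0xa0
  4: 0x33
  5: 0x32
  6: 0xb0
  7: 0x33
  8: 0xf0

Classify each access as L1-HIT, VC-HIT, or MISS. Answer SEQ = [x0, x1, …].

#0 0xf3→b60/s4 MISS; vc=[]
#1 0x33→b12/s4 MISS; vc=[60]
#2 0x85→b33/s1 MISS; vc=[60]
#3 0xa0→b40/s0 MISS; vc=[60]
#4 0x33→b12/s4 L1-HIT; vc=[60]
#5 0x32→b12/s4 L1-HIT; vc=[60]
#6 0xb0→b44/s4 MISS; vc=[60,12]
#7 0x33→b12/s4 VC-HIT; vc=[60,44]
#8 0xf0→b60/s4 VC-HIT; vc=[12,44]

SEQ = [MISS, MISS, MISS, MISS, L1-HIT, L1-HIT, MISS, VC-HIT, VC-HIT]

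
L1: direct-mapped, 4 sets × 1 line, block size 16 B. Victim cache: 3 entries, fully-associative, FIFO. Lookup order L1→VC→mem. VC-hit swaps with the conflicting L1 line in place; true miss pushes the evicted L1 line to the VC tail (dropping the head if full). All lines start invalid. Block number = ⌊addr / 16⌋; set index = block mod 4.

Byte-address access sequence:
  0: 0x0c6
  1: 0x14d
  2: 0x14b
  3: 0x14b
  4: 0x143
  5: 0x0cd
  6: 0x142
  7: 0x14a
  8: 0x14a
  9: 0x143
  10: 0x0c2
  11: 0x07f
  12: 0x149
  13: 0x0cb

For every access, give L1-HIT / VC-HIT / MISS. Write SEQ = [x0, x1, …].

  [0] addr=0xc6 blk=12 s=0: MISS | VC []
  [1] addr=0x14d blk=20 s=0: MISS | VC [12]
  [2] addr=0x14b blk=20 s=0: L1-HIT | VC [12]
  [3] addr=0x14b blk=20 s=0: L1-HIT | VC [12]
  [4] addr=0x143 blk=20 s=0: L1-HIT | VC [12]
  [5] addr=0xcd blk=12 s=0: VC-HIT | VC [20]
  [6] addr=0x142 blk=20 s=0: VC-HIT | VC [12]
  [7] addr=0x14a blk=20 s=0: L1-HIT | VC [12]
  [8] addr=0x14a blk=20 s=0: L1-HIT | VC [12]
  [9] addr=0x143 blk=20 s=0: L1-HIT | VC [12]
  [10] addr=0xc2 blk=12 s=0: VC-HIT | VC [20]
  [11] addr=0x7f blk=7 s=3: MISS | VC [20]
  [12] addr=0x149 blk=20 s=0: VC-HIT | VC [12]
  [13] addr=0xcb blk=12 s=0: VC-HIT | VC [20]

SEQ = [MISS, MISS, L1-HIT, L1-HIT, L1-HIT, VC-HIT, VC-HIT, L1-HIT, L1-HIT, L1-HIT, VC-HIT, MISS, VC-HIT, VC-HIT]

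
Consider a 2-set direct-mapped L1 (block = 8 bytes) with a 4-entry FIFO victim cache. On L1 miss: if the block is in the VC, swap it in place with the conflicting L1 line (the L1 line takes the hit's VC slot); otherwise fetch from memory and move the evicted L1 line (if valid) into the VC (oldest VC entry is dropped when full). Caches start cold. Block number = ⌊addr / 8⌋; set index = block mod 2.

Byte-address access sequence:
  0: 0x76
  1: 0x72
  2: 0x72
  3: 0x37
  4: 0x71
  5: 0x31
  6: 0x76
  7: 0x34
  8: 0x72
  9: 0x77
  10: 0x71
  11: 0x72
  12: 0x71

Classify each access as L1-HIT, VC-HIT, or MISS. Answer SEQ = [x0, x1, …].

SEQ = [MISS, L1-HIT, L1-HIT, MISS, VC-HIT, VC-HIT, VC-HIT, VC-HIT, VC-HIT, L1-HIT, L1-HIT, L1-HIT, L1-HIT]

0: 0x76 (blk 14, set 0) → MISS  vc=[]
1: 0x72 (blk 14, set 0) → L1-HIT  vc=[]
2: 0x72 (blk 14, set 0) → L1-HIT  vc=[]
3: 0x37 (blk 6, set 0) → MISS  vc=[14]
4: 0x71 (blk 14, set 0) → VC-HIT  vc=[6]
5: 0x31 (blk 6, set 0) → VC-HIT  vc=[14]
6: 0x76 (blk 14, set 0) → VC-HIT  vc=[6]
7: 0x34 (blk 6, set 0) → VC-HIT  vc=[14]
8: 0x72 (blk 14, set 0) → VC-HIT  vc=[6]
9: 0x77 (blk 14, set 0) → L1-HIT  vc=[6]
10: 0x71 (blk 14, set 0) → L1-HIT  vc=[6]
11: 0x72 (blk 14, set 0) → L1-HIT  vc=[6]
12: 0x71 (blk 14, set 0) → L1-HIT  vc=[6]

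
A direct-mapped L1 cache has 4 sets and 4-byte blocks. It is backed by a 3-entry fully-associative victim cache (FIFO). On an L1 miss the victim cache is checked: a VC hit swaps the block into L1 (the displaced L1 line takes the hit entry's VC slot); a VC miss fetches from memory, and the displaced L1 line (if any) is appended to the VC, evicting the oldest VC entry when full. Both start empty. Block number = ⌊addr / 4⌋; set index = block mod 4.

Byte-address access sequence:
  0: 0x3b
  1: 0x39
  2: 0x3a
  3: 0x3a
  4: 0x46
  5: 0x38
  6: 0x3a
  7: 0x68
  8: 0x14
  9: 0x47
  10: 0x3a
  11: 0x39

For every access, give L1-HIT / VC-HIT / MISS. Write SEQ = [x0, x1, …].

0: 0x3b (blk 14, set 2) → MISS  vc=[]
1: 0x39 (blk 14, set 2) → L1-HIT  vc=[]
2: 0x3a (blk 14, set 2) → L1-HIT  vc=[]
3: 0x3a (blk 14, set 2) → L1-HIT  vc=[]
4: 0x46 (blk 17, set 1) → MISS  vc=[]
5: 0x38 (blk 14, set 2) → L1-HIT  vc=[]
6: 0x3a (blk 14, set 2) → L1-HIT  vc=[]
7: 0x68 (blk 26, set 2) → MISS  vc=[14]
8: 0x14 (blk 5, set 1) → MISS  vc=[14, 17]
9: 0x47 (blk 17, set 1) → VC-HIT  vc=[14, 5]
10: 0x3a (blk 14, set 2) → VC-HIT  vc=[26, 5]
11: 0x39 (blk 14, set 2) → L1-HIT  vc=[26, 5]

SEQ = [MISS, L1-HIT, L1-HIT, L1-HIT, MISS, L1-HIT, L1-HIT, MISS, MISS, VC-HIT, VC-HIT, L1-HIT]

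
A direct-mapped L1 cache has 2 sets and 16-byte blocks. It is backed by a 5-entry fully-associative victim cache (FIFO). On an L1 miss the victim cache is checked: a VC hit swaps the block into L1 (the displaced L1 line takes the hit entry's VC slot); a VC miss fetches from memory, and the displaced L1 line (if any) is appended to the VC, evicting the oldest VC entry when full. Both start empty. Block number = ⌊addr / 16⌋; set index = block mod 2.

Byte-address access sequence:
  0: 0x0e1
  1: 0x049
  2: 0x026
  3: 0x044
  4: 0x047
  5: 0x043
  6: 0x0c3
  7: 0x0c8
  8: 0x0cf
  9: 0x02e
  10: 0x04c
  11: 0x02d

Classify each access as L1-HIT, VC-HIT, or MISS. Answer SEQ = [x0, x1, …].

  [0] addr=0xe1 blk=14 s=0: MISS | VC []
  [1] addr=0x49 blk=4 s=0: MISS | VC [14]
  [2] addr=0x26 blk=2 s=0: MISS | VC [14, 4]
  [3] addr=0x44 blk=4 s=0: VC-HIT | VC [14, 2]
  [4] addr=0x47 blk=4 s=0: L1-HIT | VC [14, 2]
  [5] addr=0x43 blk=4 s=0: L1-HIT | VC [14, 2]
  [6] addr=0xc3 blk=12 s=0: MISS | VC [14, 2, 4]
  [7] addr=0xc8 blk=12 s=0: L1-HIT | VC [14, 2, 4]
  [8] addr=0xcf blk=12 s=0: L1-HIT | VC [14, 2, 4]
  [9] addr=0x2e blk=2 s=0: VC-HIT | VC [14, 12, 4]
  [10] addr=0x4c blk=4 s=0: VC-HIT | VC [14, 12, 2]
  [11] addr=0x2d blk=2 s=0: VC-HIT | VC [14, 12, 4]

SEQ = [MISS, MISS, MISS, VC-HIT, L1-HIT, L1-HIT, MISS, L1-HIT, L1-HIT, VC-HIT, VC-HIT, VC-HIT]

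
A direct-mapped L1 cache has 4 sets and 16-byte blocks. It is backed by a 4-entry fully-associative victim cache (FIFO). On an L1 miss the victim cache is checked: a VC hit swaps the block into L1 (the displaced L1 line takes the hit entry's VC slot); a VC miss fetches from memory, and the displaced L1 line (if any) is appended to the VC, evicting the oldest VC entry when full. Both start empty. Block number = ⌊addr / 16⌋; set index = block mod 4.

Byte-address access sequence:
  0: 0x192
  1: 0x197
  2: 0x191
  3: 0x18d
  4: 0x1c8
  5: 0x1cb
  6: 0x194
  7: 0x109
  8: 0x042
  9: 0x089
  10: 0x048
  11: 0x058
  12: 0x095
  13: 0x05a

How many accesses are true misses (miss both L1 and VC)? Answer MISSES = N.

MISSES = 8

0: 0x192 (blk 25, set 1) → MISS  vc=[]
1: 0x197 (blk 25, set 1) → L1-HIT  vc=[]
2: 0x191 (blk 25, set 1) → L1-HIT  vc=[]
3: 0x18d (blk 24, set 0) → MISS  vc=[]
4: 0x1c8 (blk 28, set 0) → MISS  vc=[24]
5: 0x1cb (blk 28, set 0) → L1-HIT  vc=[24]
6: 0x194 (blk 25, set 1) → L1-HIT  vc=[24]
7: 0x109 (blk 16, set 0) → MISS  vc=[24, 28]
8: 0x42 (blk 4, set 0) → MISS  vc=[24, 28, 16]
9: 0x89 (blk 8, set 0) → MISS  vc=[24, 28, 16, 4]
10: 0x48 (blk 4, set 0) → VC-HIT  vc=[24, 28, 16, 8]
11: 0x58 (blk 5, set 1) → MISS  vc=[28, 16, 8, 25]
12: 0x95 (blk 9, set 1) → MISS  vc=[16, 8, 25, 5]
13: 0x5a (blk 5, set 1) → VC-HIT  vc=[16, 8, 25, 9]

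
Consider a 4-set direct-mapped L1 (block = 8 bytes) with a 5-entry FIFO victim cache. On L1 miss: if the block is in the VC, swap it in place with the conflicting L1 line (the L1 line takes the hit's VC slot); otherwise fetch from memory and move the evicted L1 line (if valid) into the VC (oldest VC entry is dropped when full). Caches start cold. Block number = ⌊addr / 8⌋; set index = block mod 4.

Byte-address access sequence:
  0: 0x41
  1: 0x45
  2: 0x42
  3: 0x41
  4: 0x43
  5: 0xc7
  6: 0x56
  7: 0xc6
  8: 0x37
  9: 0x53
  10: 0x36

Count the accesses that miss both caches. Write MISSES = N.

MISSES = 4

0: 0x41 (blk 8, set 0) → MISS  vc=[]
1: 0x45 (blk 8, set 0) → L1-HIT  vc=[]
2: 0x42 (blk 8, set 0) → L1-HIT  vc=[]
3: 0x41 (blk 8, set 0) → L1-HIT  vc=[]
4: 0x43 (blk 8, set 0) → L1-HIT  vc=[]
5: 0xc7 (blk 24, set 0) → MISS  vc=[8]
6: 0x56 (blk 10, set 2) → MISS  vc=[8]
7: 0xc6 (blk 24, set 0) → L1-HIT  vc=[8]
8: 0x37 (blk 6, set 2) → MISS  vc=[8, 10]
9: 0x53 (blk 10, set 2) → VC-HIT  vc=[8, 6]
10: 0x36 (blk 6, set 2) → VC-HIT  vc=[8, 10]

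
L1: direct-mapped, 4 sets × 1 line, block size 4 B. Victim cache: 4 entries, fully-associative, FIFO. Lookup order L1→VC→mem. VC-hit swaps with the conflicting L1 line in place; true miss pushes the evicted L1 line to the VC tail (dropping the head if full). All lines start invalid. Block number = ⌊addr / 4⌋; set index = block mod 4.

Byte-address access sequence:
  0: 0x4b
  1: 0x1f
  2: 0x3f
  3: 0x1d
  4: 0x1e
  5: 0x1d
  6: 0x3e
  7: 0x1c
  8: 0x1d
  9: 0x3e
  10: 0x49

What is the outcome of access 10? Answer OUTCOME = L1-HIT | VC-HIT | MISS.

0: 0x4b (blk 18, set 2) → MISS  vc=[]
1: 0x1f (blk 7, set 3) → MISS  vc=[]
2: 0x3f (blk 15, set 3) → MISS  vc=[7]
3: 0x1d (blk 7, set 3) → VC-HIT  vc=[15]
4: 0x1e (blk 7, set 3) → L1-HIT  vc=[15]
5: 0x1d (blk 7, set 3) → L1-HIT  vc=[15]
6: 0x3e (blk 15, set 3) → VC-HIT  vc=[7]
7: 0x1c (blk 7, set 3) → VC-HIT  vc=[15]
8: 0x1d (blk 7, set 3) → L1-HIT  vc=[15]
9: 0x3e (blk 15, set 3) → VC-HIT  vc=[7]
10: 0x49 (blk 18, set 2) → L1-HIT  vc=[7]

OUTCOME = L1-HIT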